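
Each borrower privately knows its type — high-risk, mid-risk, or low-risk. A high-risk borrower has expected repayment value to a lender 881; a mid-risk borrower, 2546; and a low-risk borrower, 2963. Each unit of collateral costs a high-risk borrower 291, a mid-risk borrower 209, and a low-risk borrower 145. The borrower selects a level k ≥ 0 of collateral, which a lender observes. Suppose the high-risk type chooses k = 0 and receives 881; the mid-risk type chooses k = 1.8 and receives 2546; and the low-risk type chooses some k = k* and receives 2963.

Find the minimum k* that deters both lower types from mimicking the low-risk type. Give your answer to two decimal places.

7.15

High-risk type (on-path payoff 881) won't mimic when 881 ≥ 2963 − 291·k*, i.e. k* ≥ 7.15.
Mid-risk type (on-path payoff 2546 − 209×1.8 = 2169.8) won't mimic when 2169.8 ≥ 2963 − 209·k*, i.e. k* ≥ 3.80.
Both must hold, so k* = max(7.15, 3.80) = 7.15. The high-risk type's constraint binds.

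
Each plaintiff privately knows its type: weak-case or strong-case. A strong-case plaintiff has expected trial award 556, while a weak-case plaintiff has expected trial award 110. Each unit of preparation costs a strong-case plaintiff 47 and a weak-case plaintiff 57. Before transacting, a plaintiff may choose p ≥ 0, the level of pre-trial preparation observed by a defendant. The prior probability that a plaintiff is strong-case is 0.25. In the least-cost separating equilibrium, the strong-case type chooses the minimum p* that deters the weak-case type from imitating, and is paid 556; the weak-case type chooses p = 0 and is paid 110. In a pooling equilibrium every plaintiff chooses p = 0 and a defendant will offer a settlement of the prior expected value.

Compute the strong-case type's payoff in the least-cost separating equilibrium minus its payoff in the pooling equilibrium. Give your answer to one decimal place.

Least-cost separating signal: p* solves 110 = 556 − 57·p*, so p* = (556 − 110)/57 ≈ 7.8246.
Strong-case type's separating payoff: 556 − 47 × p* = 556 − 47 × (556 − 110)/57 = 556 − 20962/57 ≈ 188.246.
Pooling payoff: 0.25 × 556 + 0.75 × 110 = 221.5.
Difference: 188.246 − 221.5 = -33.254, i.e. -33.3 to one decimal place.
The strong-case type would prefer the pooling outcome.

-33.3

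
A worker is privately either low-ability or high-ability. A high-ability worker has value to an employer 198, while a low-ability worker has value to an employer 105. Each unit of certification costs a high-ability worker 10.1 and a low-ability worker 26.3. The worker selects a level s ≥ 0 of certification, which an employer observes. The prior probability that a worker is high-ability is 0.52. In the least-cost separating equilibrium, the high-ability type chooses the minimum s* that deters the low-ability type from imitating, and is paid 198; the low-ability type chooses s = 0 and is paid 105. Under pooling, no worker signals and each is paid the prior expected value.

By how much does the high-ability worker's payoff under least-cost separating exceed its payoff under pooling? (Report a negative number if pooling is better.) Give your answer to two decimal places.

8.93

Least-cost separating signal: s* solves 105 = 198 − 26.3·s*, so s* = (198 − 105)/26.3 ≈ 3.5361.
High-ability type's separating payoff: 198 − 10.1 × s* = 198 − 10.1 × (198 − 105)/26.3 = 198 − 939.3/26.3 ≈ 162.2852.
Pooling payoff: 0.52 × 198 + 0.48 × 105 = 153.36.
Difference: 162.2852 − 153.36 = 8.9252, i.e. 8.93 to two decimal places.
The high-ability type prefers to separate.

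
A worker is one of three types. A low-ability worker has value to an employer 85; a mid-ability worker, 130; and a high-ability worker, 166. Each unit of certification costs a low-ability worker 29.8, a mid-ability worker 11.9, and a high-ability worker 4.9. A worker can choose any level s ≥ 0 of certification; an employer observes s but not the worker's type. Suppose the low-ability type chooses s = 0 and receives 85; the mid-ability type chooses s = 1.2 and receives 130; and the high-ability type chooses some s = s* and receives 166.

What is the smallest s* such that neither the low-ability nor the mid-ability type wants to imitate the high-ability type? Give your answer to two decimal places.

Mid-ability type (on-path payoff 130 − 11.9×1.2 = 115.72) won't mimic when 115.72 ≥ 166 − 11.9·s*, i.e. s* ≥ 4.23.
Low-ability type (on-path payoff 85) won't mimic when 85 ≥ 166 − 29.8·s*, i.e. s* ≥ 2.72.
Both must hold, so s* = max(2.72, 4.23) = 4.23. The mid-ability type's constraint binds.

4.23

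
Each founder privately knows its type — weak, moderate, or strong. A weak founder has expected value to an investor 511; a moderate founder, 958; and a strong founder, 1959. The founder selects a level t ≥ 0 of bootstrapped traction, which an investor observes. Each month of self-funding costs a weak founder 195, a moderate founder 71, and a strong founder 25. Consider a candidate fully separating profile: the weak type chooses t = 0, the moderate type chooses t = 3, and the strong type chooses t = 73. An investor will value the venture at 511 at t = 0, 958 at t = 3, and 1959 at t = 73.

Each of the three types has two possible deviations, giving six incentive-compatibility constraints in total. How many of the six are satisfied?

Weak (own payoff 511): to t=3 gives 958 − 195×3 = 373 → no gain ✓; to t=73 gives 1959 − 195×73 = -12276 → no gain ✓.
Moderate (own payoff 958 − 71×3 = 745): to t=0 gives 511 → no gain ✓; to t=73 gives 1959 − 71×73 = -3224 → no gain ✓.
Strong (own payoff 1959 − 25×73 = 134): to t=0 gives 511 → profitable ✗; to t=3 gives 958 − 25×3 = 883 → profitable ✗.
4 of the 6 constraints hold; not an equilibrium.

4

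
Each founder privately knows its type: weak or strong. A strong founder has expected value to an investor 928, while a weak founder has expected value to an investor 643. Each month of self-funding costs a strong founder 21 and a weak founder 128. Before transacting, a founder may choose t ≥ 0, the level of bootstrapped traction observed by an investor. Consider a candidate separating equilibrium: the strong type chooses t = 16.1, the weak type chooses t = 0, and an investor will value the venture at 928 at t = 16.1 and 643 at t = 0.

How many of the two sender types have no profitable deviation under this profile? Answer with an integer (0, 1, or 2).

1

Weak type: stay at 0 → 643; mimic → 928 − 128 × 16.1 = -1132.8. IC holds (643 ≥ -1132.8).
Strong type: signal → 928 − 21 × 16.1 = 589.9; deviate to 0 → 643. IC fails (589.9 < 643).
1 of 2 constraints hold, so this profile is not an equilibrium.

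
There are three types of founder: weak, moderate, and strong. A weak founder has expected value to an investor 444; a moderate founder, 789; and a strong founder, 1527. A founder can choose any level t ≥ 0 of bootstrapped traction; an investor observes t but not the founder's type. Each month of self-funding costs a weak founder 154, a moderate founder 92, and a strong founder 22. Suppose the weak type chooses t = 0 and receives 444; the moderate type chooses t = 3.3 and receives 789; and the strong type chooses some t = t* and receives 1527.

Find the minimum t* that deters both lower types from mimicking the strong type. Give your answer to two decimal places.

11.32

Moderate type (on-path payoff 789 − 92×3.3 = 485.4) won't mimic when 485.4 ≥ 1527 − 92·t*, i.e. t* ≥ 11.32.
Weak type (on-path payoff 444) won't mimic when 444 ≥ 1527 − 154·t*, i.e. t* ≥ 7.03.
Both must hold, so t* = max(7.03, 11.32) = 11.32. The moderate type's constraint binds.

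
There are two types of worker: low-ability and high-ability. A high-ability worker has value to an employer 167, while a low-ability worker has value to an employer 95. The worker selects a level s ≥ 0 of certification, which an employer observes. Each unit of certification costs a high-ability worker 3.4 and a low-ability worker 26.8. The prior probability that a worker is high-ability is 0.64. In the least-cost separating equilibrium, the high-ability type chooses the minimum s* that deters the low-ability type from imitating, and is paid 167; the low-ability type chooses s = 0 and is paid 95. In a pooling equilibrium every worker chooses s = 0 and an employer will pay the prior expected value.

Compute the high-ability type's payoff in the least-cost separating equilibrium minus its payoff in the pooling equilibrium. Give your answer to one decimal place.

16.8

Least-cost separating signal: s* solves 95 = 167 − 26.8·s*, so s* = (167 − 95)/26.8 ≈ 2.6866.
High-ability type's separating payoff: 167 − 3.4 × s* = 167 − 3.4 × (167 − 95)/26.8 = 167 − 244.8/26.8 ≈ 157.866.
Pooling payoff: 0.64 × 167 + 0.36 × 95 = 141.08.
Difference: 157.866 − 141.08 = 16.786, i.e. 16.8 to one decimal place.
The high-ability type prefers to separate.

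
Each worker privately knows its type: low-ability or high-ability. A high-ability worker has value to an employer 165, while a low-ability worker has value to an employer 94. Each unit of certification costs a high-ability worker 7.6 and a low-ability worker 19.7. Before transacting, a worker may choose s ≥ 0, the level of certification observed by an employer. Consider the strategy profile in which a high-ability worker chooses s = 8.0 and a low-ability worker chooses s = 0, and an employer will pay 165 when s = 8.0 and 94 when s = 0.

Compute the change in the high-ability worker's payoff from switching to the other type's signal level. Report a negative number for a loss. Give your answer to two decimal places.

-10.20

Playing s = 8.0 the high-ability worker receives 165 − 7.6 × 8.0 = 104.2.
Deviating to s = 0 yields 94 instead.
Gain from deviating: 94 − 104.2 = -10.20.
The gain is negative, so the high-ability type's incentive-compatibility constraint is satisfied.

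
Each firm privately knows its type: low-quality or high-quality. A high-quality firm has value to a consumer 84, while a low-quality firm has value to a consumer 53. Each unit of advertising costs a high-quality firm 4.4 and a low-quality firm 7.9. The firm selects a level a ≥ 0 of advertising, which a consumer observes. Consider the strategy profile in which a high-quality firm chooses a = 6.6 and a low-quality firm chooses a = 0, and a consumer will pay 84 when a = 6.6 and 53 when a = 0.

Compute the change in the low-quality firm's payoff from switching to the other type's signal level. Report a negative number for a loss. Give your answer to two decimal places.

-21.14

Playing a = 0 the low-quality firm receives 53.
Deviating to a = 6.6 brings payment 84 at cost 7.9 × 6.6 = 52.14, netting 31.86.
Gain from deviating: 31.86 − 53 = -21.14.
The gain is negative, so the low-quality type's incentive-compatibility constraint is satisfied.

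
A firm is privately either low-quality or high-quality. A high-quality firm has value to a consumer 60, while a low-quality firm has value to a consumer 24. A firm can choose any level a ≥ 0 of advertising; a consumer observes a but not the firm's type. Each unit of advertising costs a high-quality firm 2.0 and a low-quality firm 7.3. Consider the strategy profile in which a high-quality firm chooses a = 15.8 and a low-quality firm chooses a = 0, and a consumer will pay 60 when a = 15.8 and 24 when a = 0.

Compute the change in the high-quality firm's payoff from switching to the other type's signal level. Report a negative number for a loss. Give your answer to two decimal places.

Playing a = 15.8 the high-quality firm receives 60 − 2.0 × 15.8 = 28.4.
Deviating to a = 0 yields 24 instead.
Gain from deviating: 24 − 28.4 = -4.40.
The gain is negative, so the high-quality type's incentive-compatibility constraint is satisfied.

-4.40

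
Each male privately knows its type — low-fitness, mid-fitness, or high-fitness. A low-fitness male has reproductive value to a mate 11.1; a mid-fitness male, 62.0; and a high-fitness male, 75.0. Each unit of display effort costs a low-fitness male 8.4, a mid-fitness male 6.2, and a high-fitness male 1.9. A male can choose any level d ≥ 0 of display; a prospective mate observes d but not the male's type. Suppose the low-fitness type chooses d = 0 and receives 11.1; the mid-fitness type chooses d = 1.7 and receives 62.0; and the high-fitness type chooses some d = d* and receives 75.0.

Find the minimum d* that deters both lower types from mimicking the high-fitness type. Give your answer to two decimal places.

Mid-fitness type (on-path payoff 62.0 − 6.2×1.7 = 51.46) won't mimic when 51.46 ≥ 75.0 − 6.2·d*, i.e. d* ≥ 3.80.
Low-fitness type (on-path payoff 11.1) won't mimic when 11.1 ≥ 75.0 − 8.4·d*, i.e. d* ≥ 7.61.
Both must hold, so d* = max(7.61, 3.80) = 7.61. The low-fitness type's constraint binds.

7.61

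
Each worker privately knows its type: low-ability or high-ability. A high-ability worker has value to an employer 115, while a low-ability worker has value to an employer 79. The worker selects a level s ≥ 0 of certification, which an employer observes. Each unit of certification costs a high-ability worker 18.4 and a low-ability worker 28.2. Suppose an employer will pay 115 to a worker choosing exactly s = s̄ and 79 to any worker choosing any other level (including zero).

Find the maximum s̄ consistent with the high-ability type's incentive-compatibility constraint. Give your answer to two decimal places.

1.96

Choosing s̄ yields the high-ability type 115 − 18.4·s̄; choosing zero yields 79.
The high-ability type is indifferent at 115 − 18.4·s̄ = 79, i.e. s̄ = (115 − 79) / 18.4 ≈ 1.96.
For any s̄ above 1.96 the high-ability type would rather pool at zero, so separation collapses.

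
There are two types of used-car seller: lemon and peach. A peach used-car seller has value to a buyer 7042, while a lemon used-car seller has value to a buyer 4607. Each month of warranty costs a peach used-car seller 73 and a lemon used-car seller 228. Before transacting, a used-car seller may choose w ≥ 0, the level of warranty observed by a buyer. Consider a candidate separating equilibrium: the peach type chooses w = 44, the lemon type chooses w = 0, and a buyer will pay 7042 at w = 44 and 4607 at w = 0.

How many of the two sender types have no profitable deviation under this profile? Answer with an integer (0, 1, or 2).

Lemon type: stay at 0 → 4607; mimic → 7042 − 228 × 44 = -2990. IC holds (4607 ≥ -2990).
Peach type: signal → 7042 − 73 × 44 = 3830; deviate to 0 → 4607. IC fails (3830 < 4607).
1 of 2 constraints hold, so this profile is not an equilibrium.

1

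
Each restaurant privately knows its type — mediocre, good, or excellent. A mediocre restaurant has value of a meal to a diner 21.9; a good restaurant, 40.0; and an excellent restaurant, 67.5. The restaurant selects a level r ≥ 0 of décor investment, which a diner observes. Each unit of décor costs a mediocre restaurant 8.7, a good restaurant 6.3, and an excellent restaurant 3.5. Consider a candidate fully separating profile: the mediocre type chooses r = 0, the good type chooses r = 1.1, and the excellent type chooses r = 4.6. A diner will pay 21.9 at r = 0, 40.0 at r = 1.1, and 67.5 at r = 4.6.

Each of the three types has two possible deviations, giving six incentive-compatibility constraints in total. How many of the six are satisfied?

Mediocre (own payoff 21.9): to r=1.1 gives 40.0 − 8.7×1.1 = 30.43 → profitable ✗; to r=4.6 gives 67.5 − 8.7×4.6 = 27.48 → profitable ✗.
Excellent (own payoff 67.5 − 3.5×4.6 = 51.4): to r=0 gives 21.9 → no gain ✓; to r=1.1 gives 40.0 − 3.5×1.1 = 36.15 → no gain ✓.
Good (own payoff 40.0 − 6.3×1.1 = 33.07): to r=0 gives 21.9 → no gain ✓; to r=4.6 gives 67.5 − 6.3×4.6 = 38.52 → profitable ✗.
3 of the 6 constraints hold; not an equilibrium.

3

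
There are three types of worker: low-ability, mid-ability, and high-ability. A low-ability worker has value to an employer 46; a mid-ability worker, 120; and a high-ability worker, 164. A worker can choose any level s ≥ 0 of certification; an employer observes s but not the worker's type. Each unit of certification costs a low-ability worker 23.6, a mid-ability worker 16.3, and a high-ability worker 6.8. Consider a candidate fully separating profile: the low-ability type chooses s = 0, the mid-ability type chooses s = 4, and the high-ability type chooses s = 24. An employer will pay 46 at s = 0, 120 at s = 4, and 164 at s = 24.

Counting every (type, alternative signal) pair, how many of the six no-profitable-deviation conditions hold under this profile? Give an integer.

High-ability (own payoff 164 − 6.8×24 = 0.8): to s=0 gives 46 → profitable ✗; to s=4 gives 120 − 6.8×4 = 92.8 → profitable ✗.
Low-ability (own payoff 46): to s=4 gives 120 − 23.6×4 = 25.6 → no gain ✓; to s=24 gives 164 − 23.6×24 = -402.4 → no gain ✓.
Mid-ability (own payoff 120 − 16.3×4 = 54.8): to s=0 gives 46 → no gain ✓; to s=24 gives 164 − 16.3×24 = -227.2 → no gain ✓.
4 of the 6 constraints hold; not an equilibrium.

4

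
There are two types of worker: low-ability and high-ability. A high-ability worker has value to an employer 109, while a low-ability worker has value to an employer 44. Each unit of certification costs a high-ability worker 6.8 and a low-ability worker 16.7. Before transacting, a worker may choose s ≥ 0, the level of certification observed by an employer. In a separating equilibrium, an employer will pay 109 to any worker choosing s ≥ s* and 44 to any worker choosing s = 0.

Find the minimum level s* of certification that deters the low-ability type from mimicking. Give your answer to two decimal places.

A low-ability worker choosing s = 0 receives 44.
Imitating at s* instead would pay 109 at cost 16.7·s*, netting 109 − 16.7·s*.
Indifference: 44 = 109 − 16.7·s*, so s* = (109 − 44) / 16.7 ≈ 3.89.
This is the low-ability type's binding incentive-compatibility constraint; any s ≥ 3.89 sustains separation on that side.

3.89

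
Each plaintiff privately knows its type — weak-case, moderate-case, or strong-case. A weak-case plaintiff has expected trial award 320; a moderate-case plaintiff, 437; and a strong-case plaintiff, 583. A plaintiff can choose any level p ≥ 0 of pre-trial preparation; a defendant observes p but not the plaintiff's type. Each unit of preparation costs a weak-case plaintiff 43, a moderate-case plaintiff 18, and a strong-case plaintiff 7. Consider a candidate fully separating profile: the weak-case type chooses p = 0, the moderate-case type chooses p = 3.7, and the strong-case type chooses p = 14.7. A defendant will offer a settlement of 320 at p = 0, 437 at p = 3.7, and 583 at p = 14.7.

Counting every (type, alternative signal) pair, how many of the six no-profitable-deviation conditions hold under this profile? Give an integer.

6

Moderate-case (own payoff 437 − 18×3.7 = 370.4): to p=0 gives 320 → no gain ✓; to p=14.7 gives 583 − 18×14.7 = 318.4 → no gain ✓.
Strong-case (own payoff 583 − 7×14.7 = 480.1): to p=0 gives 320 → no gain ✓; to p=3.7 gives 437 − 7×3.7 = 411.1 → no gain ✓.
Weak-case (own payoff 320): to p=3.7 gives 437 − 43×3.7 = 277.9 → no gain ✓; to p=14.7 gives 583 − 43×14.7 = -49.1 → no gain ✓.
6 of the 6 constraints hold; this profile is a separating equilibrium.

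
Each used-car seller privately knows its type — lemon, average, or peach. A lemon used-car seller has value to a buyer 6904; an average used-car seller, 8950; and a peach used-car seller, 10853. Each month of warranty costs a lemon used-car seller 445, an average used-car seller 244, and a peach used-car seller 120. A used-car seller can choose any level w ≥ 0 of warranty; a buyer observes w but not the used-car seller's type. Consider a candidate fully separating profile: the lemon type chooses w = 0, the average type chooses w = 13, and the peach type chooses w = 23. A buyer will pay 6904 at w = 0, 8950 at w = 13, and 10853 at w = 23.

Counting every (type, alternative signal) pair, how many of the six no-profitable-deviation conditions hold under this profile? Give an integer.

5

Peach (own payoff 10853 − 120×23 = 8093): to w=0 gives 6904 → no gain ✓; to w=13 gives 8950 − 120×13 = 7390 → no gain ✓.
Average (own payoff 8950 − 244×13 = 5778): to w=0 gives 6904 → profitable ✗; to w=23 gives 10853 − 244×23 = 5241 → no gain ✓.
Lemon (own payoff 6904): to w=13 gives 8950 − 445×13 = 3165 → no gain ✓; to w=23 gives 10853 − 445×23 = 618 → no gain ✓.
5 of the 6 constraints hold; not an equilibrium.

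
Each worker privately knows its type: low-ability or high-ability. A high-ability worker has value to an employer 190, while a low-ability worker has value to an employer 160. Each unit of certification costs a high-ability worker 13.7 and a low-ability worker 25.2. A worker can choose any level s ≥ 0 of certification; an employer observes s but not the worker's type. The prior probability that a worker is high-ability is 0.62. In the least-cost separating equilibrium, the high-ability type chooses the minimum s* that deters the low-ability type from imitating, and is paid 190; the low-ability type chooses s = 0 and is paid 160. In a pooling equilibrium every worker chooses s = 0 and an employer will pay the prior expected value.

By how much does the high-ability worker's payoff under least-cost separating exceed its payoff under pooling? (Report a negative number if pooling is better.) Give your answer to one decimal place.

-4.9

Least-cost separating signal: s* solves 160 = 190 − 25.2·s*, so s* = (190 − 160)/25.2 ≈ 1.1905.
High-ability type's separating payoff: 190 − 13.7 × s* = 190 − 13.7 × (190 − 160)/25.2 = 190 − 411/25.2 ≈ 173.690.
Pooling payoff: 0.62 × 190 + 0.38 × 160 = 178.6.
Difference: 173.690 − 178.6 = -4.91, i.e. -4.9 to one decimal place.
The high-ability type would prefer the pooling outcome.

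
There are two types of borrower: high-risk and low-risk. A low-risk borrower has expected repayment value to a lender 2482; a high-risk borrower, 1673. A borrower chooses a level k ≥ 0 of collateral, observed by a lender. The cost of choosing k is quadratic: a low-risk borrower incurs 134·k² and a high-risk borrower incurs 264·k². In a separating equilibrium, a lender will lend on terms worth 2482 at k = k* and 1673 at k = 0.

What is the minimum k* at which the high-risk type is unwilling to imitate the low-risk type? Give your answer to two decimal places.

1.75

The high-risk type at k = 0 receives 1673; imitating at k* yields 2482 − 264·k*².
Indifference: 1673 = 2482 − 264·k*², so k*² = (2482 − 1673) / 264 ≈ 3.0644.
k* = √3.0644 ≈ 1.75.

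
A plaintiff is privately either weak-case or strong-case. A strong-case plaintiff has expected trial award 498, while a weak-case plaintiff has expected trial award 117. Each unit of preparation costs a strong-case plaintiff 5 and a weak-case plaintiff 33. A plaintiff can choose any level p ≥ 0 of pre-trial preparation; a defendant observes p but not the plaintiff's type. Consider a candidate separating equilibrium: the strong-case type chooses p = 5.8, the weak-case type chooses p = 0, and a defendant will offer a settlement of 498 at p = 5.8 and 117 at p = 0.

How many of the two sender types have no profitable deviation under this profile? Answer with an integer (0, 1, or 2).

1

Strong-case type: signal → 498 − 5 × 5.8 = 469; deviate to 0 → 117. IC holds (469 ≥ 117).
Weak-case type: stay at 0 → 117; mimic → 498 − 33 × 5.8 = 306.6. IC fails (117 < 306.6).
1 of 2 constraints hold, so this profile is not an equilibrium.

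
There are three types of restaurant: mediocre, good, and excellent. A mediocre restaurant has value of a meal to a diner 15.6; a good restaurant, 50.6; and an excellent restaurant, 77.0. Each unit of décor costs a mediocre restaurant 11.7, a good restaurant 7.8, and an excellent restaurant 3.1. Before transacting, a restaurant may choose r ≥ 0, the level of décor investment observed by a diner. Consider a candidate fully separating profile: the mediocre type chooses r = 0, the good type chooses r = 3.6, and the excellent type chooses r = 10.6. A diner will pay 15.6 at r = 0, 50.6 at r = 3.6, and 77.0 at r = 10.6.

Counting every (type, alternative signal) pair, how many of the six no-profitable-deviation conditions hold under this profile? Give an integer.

Mediocre (own payoff 15.6): to r=3.6 gives 50.6 − 11.7×3.6 = 8.48 → no gain ✓; to r=10.6 gives 77.0 − 11.7×10.6 = -47.02 → no gain ✓.
Good (own payoff 50.6 − 7.8×3.6 = 22.52): to r=0 gives 15.6 → no gain ✓; to r=10.6 gives 77.0 − 7.8×10.6 = -5.68 → no gain ✓.
Excellent (own payoff 77.0 − 3.1×10.6 = 44.14): to r=0 gives 15.6 → no gain ✓; to r=3.6 gives 50.6 − 3.1×3.6 = 39.44 → no gain ✓.
6 of the 6 constraints hold; this profile is a separating equilibrium.

6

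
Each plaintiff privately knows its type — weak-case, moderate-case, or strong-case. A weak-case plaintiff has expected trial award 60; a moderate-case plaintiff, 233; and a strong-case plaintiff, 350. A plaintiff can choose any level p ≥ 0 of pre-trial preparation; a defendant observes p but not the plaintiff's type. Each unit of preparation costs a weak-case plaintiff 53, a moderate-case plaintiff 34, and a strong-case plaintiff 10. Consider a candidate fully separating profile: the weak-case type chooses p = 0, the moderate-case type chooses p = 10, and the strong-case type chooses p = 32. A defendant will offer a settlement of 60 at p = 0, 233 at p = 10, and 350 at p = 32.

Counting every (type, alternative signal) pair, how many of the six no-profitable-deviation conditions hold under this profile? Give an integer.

Strong-case (own payoff 350 − 10×32 = 30): to p=0 gives 60 → profitable ✗; to p=10 gives 233 − 10×10 = 133 → profitable ✗.
Weak-case (own payoff 60): to p=10 gives 233 − 53×10 = -297 → no gain ✓; to p=32 gives 350 − 53×32 = -1346 → no gain ✓.
Moderate-case (own payoff 233 − 34×10 = -107): to p=0 gives 60 → profitable ✗; to p=32 gives 350 − 34×32 = -738 → no gain ✓.
3 of the 6 constraints hold; not an equilibrium.

3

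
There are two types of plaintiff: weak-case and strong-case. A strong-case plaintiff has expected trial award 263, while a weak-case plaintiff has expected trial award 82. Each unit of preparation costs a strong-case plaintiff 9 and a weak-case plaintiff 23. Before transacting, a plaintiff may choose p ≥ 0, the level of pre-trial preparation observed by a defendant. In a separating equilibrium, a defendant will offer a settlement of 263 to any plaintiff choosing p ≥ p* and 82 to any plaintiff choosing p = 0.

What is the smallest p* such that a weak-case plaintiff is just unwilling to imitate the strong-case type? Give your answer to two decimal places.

A weak-case plaintiff choosing p = 0 receives 82.
Imitating at p* instead would pay 263 at cost 23·p*, netting 263 − 23·p*.
Indifference: 82 = 263 − 23·p*, so p* = (263 − 82) / 23 ≈ 7.87.
At p* the weak-case type's incentive constraint just binds; the strong-case type strictly prefers p* since its per-unit cost is lower.

7.87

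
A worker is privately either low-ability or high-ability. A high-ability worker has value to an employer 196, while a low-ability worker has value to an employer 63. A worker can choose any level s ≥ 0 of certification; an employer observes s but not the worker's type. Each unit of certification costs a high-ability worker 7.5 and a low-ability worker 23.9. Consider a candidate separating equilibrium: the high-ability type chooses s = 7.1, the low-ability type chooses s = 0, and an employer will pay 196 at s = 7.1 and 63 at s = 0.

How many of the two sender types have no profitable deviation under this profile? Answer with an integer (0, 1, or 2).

High-ability type: signal → 196 − 7.5 × 7.1 = 142.75; deviate to 0 → 63. IC holds (142.75 ≥ 63).
Low-ability type: stay at 0 → 63; mimic → 196 − 23.9 × 7.1 = 26.31. IC holds (63 ≥ 26.31).
2 of 2 constraints hold, so this is a separating equilibrium.

2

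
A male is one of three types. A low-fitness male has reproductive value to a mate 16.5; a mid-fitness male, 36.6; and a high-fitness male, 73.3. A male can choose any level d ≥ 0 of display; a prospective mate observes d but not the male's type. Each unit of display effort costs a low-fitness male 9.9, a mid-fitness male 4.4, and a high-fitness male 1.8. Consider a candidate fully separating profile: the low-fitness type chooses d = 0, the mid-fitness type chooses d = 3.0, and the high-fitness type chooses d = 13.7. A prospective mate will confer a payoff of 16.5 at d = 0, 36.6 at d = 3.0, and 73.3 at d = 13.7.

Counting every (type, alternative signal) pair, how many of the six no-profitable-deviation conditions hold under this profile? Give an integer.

6

Low-fitness (own payoff 16.5): to d=3.0 gives 36.6 − 9.9×3.0 = 6.9 → no gain ✓; to d=13.7 gives 73.3 − 9.9×13.7 = -62.33 → no gain ✓.
High-fitness (own payoff 73.3 − 1.8×13.7 = 48.64): to d=0 gives 16.5 → no gain ✓; to d=3.0 gives 36.6 − 1.8×3.0 = 31.2 → no gain ✓.
Mid-fitness (own payoff 36.6 − 4.4×3.0 = 23.4): to d=0 gives 16.5 → no gain ✓; to d=13.7 gives 73.3 − 4.4×13.7 = 13.02 → no gain ✓.
6 of the 6 constraints hold; this profile is a separating equilibrium.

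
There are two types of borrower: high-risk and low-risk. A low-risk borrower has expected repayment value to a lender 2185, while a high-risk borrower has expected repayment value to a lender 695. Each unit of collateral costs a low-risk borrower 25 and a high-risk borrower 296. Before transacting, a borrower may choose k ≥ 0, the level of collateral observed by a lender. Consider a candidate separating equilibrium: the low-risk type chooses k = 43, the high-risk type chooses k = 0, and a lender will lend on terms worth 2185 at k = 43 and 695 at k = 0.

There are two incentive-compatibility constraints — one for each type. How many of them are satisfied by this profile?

2

High-risk type: stay at 0 → 695; mimic → 2185 − 296 × 43 = -10543. IC holds (695 ≥ -10543).
Low-risk type: signal → 2185 − 25 × 43 = 1110; deviate to 0 → 695. IC holds (1110 ≥ 695).
2 of 2 constraints hold, so this is a separating equilibrium.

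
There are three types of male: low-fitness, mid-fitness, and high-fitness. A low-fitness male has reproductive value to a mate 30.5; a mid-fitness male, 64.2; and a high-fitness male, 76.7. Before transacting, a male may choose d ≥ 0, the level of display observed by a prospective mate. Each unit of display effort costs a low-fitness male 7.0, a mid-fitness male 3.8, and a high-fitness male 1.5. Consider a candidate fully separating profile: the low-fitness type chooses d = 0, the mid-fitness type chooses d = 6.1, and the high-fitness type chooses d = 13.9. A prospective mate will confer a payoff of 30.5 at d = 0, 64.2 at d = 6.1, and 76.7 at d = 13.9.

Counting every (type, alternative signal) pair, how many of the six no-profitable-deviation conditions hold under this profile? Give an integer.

Low-fitness (own payoff 30.5): to d=6.1 gives 64.2 − 7.0×6.1 = 21.5 → no gain ✓; to d=13.9 gives 76.7 − 7.0×13.9 = -20.6 → no gain ✓.
Mid-fitness (own payoff 64.2 − 3.8×6.1 = 41.02): to d=0 gives 30.5 → no gain ✓; to d=13.9 gives 76.7 − 3.8×13.9 = 23.88 → no gain ✓.
High-fitness (own payoff 76.7 − 1.5×13.9 = 55.85): to d=0 gives 30.5 → no gain ✓; to d=6.1 gives 64.2 − 1.5×6.1 = 55.05 → no gain ✓.
6 of the 6 constraints hold; this profile is a separating equilibrium.

6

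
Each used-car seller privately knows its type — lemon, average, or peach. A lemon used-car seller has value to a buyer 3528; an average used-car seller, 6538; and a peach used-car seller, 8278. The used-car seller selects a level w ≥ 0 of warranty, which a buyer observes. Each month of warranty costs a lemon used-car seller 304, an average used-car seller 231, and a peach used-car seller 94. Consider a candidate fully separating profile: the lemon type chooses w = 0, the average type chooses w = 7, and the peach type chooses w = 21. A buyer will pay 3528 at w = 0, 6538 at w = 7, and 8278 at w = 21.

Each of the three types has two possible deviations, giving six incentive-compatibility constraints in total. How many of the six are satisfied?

5

Lemon (own payoff 3528): to w=7 gives 6538 − 304×7 = 4410 → profitable ✗; to w=21 gives 8278 − 304×21 = 1894 → no gain ✓.
Average (own payoff 6538 − 231×7 = 4921): to w=0 gives 3528 → no gain ✓; to w=21 gives 8278 − 231×21 = 3427 → no gain ✓.
Peach (own payoff 8278 − 94×21 = 6304): to w=0 gives 3528 → no gain ✓; to w=7 gives 6538 − 94×7 = 5880 → no gain ✓.
5 of the 6 constraints hold; not an equilibrium.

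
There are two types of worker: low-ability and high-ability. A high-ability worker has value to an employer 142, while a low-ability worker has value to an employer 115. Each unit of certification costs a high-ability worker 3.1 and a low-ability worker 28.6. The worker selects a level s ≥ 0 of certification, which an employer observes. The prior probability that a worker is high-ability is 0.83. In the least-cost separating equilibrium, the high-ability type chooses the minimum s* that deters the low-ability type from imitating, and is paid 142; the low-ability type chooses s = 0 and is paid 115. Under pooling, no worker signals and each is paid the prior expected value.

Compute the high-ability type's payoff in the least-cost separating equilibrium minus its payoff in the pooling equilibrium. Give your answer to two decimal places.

1.66

Least-cost separating signal: s* solves 115 = 142 − 28.6·s*, so s* = (142 − 115)/28.6 ≈ 0.9441.
High-ability type's separating payoff: 142 − 3.1 × s* = 142 − 3.1 × (142 − 115)/28.6 = 142 − 83.7/28.6 ≈ 139.0734.
Pooling payoff: 0.83 × 142 + 0.17 × 115 = 137.41.
Difference: 139.0734 − 137.41 = 1.6634, i.e. 1.66 to two decimal places.
The high-ability type prefers to separate.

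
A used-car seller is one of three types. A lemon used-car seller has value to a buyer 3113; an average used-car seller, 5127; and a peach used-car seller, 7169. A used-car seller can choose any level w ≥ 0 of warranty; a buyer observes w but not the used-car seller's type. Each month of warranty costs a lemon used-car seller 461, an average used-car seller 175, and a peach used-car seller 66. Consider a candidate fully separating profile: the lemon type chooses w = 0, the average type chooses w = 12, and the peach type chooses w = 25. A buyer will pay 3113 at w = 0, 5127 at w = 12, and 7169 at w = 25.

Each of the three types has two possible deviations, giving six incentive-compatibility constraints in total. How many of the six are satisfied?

Peach (own payoff 7169 − 66×25 = 5519): to w=0 gives 3113 → no gain ✓; to w=12 gives 5127 − 66×12 = 4335 → no gain ✓.
Average (own payoff 5127 − 175×12 = 3027): to w=0 gives 3113 → profitable ✗; to w=25 gives 7169 − 175×25 = 2794 → no gain ✓.
Lemon (own payoff 3113): to w=12 gives 5127 − 461×12 = -405 → no gain ✓; to w=25 gives 7169 − 461×25 = -4356 → no gain ✓.
5 of the 6 constraints hold; not an equilibrium.

5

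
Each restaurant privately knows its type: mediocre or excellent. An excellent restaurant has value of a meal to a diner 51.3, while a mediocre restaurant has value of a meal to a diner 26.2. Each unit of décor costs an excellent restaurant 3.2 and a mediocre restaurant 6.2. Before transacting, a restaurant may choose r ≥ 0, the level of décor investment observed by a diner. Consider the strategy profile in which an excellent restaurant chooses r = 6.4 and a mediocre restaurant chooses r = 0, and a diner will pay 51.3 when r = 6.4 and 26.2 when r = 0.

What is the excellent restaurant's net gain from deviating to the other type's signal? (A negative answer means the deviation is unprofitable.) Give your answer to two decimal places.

Playing r = 6.4 the excellent restaurant receives 51.3 − 3.2 × 6.4 = 30.82.
Deviating to r = 0 yields 26.2 instead.
Gain from deviating: 26.2 − 30.82 = -4.62.
The gain is negative, so the excellent type's incentive-compatibility constraint is satisfied.

-4.62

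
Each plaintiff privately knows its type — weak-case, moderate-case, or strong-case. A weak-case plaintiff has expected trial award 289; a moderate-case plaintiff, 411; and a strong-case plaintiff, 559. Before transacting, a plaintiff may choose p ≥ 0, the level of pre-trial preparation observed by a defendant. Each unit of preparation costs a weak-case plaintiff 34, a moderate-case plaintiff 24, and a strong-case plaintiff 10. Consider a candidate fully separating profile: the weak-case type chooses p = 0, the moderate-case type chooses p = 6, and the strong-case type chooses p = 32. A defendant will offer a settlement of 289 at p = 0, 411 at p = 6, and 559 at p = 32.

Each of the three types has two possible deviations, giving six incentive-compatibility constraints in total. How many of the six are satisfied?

3

Moderate-case (own payoff 411 − 24×6 = 267): to p=0 gives 289 → profitable ✗; to p=32 gives 559 − 24×32 = -209 → no gain ✓.
Strong-case (own payoff 559 − 10×32 = 239): to p=0 gives 289 → profitable ✗; to p=6 gives 411 − 10×6 = 351 → profitable ✗.
Weak-case (own payoff 289): to p=6 gives 411 − 34×6 = 207 → no gain ✓; to p=32 gives 559 − 34×32 = -529 → no gain ✓.
3 of the 6 constraints hold; not an equilibrium.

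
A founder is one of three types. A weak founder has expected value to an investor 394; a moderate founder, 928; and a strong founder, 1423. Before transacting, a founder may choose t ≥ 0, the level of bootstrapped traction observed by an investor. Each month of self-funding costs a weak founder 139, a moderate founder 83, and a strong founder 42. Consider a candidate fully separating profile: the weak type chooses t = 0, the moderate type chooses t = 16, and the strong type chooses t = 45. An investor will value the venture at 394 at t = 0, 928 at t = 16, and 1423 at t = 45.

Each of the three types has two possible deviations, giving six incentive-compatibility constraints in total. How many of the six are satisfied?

Weak (own payoff 394): to t=16 gives 928 − 139×16 = -1296 → no gain ✓; to t=45 gives 1423 − 139×45 = -4832 → no gain ✓.
Moderate (own payoff 928 − 83×16 = -400): to t=0 gives 394 → profitable ✗; to t=45 gives 1423 − 83×45 = -2312 → no gain ✓.
Strong (own payoff 1423 − 42×45 = -467): to t=0 gives 394 → profitable ✗; to t=16 gives 928 − 42×16 = 256 → profitable ✗.
3 of the 6 constraints hold; not an equilibrium.

3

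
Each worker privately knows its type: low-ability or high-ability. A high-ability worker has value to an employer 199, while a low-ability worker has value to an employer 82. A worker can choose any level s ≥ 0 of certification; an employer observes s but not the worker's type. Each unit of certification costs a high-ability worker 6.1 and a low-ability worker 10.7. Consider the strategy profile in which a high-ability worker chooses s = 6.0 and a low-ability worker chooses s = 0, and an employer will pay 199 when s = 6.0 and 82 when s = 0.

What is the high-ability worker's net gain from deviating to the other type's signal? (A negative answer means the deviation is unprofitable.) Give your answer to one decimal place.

Playing s = 6.0 the high-ability worker receives 199 − 6.1 × 6.0 = 162.4.
Deviating to s = 0 yields 82 instead.
Gain from deviating: 82 − 162.4 = -80.4.
The gain is negative, so the high-ability type's incentive-compatibility constraint is satisfied.

-80.4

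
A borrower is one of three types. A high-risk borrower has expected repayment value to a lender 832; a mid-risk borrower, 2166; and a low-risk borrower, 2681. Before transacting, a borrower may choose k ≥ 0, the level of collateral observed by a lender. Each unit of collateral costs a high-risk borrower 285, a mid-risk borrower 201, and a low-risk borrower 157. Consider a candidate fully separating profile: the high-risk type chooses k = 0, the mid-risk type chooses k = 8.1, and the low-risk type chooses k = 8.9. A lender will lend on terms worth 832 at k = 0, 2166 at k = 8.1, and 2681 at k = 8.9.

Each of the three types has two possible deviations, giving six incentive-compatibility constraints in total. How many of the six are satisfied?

4

High-risk (own payoff 832): to k=8.1 gives 2166 − 285×8.1 = -142.5 → no gain ✓; to k=8.9 gives 2681 − 285×8.9 = 144.5 → no gain ✓.
Low-risk (own payoff 2681 − 157×8.9 = 1283.7): to k=0 gives 832 → no gain ✓; to k=8.1 gives 2166 − 157×8.1 = 894.3 → no gain ✓.
Mid-risk (own payoff 2166 − 201×8.1 = 537.9): to k=0 gives 832 → profitable ✗; to k=8.9 gives 2681 − 201×8.9 = 892.1 → profitable ✗.
4 of the 6 constraints hold; not an equilibrium.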